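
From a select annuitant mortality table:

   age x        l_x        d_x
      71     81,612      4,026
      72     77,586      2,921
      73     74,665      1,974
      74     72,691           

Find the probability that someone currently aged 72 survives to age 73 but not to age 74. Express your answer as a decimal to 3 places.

This is the probability of reaching 73 but not 74, conditional on being alive at 72: (l_73 − l_74) / l_72.
= (74,665 − 72,691) / 77,586 = 1,974 / 77,586 = 0.025443.

0.025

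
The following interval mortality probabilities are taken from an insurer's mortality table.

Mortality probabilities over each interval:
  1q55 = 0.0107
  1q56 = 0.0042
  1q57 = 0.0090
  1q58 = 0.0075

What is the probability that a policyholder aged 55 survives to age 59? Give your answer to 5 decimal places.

4p55 = (1 − 0.0107) × (1 − 0.0042) × (1 − 0.0090) × (1 − 0.0075).
= 0.9893 × 0.9958 × 0.9910 × 0.9925 = 0.968957.

0.96896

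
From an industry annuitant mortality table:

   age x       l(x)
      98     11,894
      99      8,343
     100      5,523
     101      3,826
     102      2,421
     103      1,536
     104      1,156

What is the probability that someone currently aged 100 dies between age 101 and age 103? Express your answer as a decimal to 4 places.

This is the probability of reaching 101 but not 103, conditional on being alive at 100: (l(101) − l(103)) / l(100).
= (3,826 − 1,536) / 5,523 = 2,290 / 5,523 = 0.414630.

0.4146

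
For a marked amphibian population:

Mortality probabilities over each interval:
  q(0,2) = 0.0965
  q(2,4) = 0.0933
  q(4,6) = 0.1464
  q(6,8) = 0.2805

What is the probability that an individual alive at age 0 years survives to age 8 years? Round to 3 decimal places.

Chaining the interval survival probabilities: (1 − 0.0965) × (1 − 0.0933) × (1 − 0.1464) × (1 − 0.2805).
= 0.9035 × 0.9067 × 0.8536 × 0.7195 = 0.503126.

0.503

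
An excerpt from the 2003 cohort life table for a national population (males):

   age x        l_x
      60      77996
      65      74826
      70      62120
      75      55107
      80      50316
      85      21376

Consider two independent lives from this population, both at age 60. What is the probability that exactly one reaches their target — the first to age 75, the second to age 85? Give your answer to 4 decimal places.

p₁ = l_75/l_60 = 55107/77996 = 0.706536; p₂ = l_85/l_60 = 21376/77996 = 0.274065.
P(exactly one) = p₁(1−p₂) + (1−p₁)p₂ = 0.512899 + 0.080428 = 0.593327.

0.5933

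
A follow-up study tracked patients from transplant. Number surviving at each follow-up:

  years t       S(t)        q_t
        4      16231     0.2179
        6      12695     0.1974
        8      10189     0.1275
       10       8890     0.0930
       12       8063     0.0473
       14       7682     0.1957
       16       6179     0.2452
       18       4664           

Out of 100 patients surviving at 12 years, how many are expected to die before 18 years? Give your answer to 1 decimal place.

The relevant probability is 1 − 4664/8063 = 0.421555.
Expected number = 100 × 0.421555 = 42.2.

42.2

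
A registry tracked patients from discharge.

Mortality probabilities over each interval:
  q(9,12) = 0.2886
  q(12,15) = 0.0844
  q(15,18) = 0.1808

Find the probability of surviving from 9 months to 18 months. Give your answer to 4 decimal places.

Survival from 9 to 18 is the product of surviving each interval: (1 − 0.2886) × (1 − 0.0844) × (1 − 0.1808).
= 0.7114 × 0.9156 × 0.8192 = 0.533592.

0.5336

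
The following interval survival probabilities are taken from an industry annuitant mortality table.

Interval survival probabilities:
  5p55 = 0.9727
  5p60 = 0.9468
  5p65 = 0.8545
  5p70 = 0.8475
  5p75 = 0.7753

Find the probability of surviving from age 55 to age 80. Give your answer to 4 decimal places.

Survival from 55 to 80 is the product of surviving each interval: 0.9727 × 0.9468 × 0.8545 × 0.8475 × 0.7753.
= 0.517081.

0.5171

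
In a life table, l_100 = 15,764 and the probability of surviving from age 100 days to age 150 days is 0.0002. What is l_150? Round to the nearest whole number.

l_150 = l_100 × p = 15,764 × 0.0002 = 3.

3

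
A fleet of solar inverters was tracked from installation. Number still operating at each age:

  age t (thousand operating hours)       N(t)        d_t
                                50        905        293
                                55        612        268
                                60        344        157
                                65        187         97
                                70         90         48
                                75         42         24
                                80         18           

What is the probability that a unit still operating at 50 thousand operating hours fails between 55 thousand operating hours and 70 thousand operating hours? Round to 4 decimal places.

0.5768

This is the probability of reaching 55 but not 70, conditional on being operational at 50: (N(55) − N(70)) / N(50).
= (612 − 90) / 905 = 522 / 905 = 0.576796.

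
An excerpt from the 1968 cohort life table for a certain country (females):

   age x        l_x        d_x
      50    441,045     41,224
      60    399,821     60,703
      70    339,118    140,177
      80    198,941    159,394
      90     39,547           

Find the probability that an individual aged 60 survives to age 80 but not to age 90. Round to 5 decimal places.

We want 20|10q60 = (l_80 − l_90)/l_60.
This is the probability of reaching 80 but not 90, conditional on being alive at 60: (l_80 − l_90) / l_60.
= (198,941 − 39,547) / 399,821 = 159,394 / 399,821 = 0.398663.

0.39866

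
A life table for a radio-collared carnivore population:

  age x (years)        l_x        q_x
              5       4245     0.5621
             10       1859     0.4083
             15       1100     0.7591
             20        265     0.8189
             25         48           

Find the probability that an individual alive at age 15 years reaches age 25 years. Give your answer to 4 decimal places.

The conditional survival probability is l_25/l_15 = 48/1100 = 0.043636.

0.0436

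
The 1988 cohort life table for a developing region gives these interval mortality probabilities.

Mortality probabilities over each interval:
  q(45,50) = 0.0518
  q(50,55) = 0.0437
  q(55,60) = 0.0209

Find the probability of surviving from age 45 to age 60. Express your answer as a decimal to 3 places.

The overall survival probability is (1 − 0.0518) × (1 − 0.0437) × (1 − 0.0209).
= 0.9482 × 0.9563 × 0.9791 = 0.887812.

0.888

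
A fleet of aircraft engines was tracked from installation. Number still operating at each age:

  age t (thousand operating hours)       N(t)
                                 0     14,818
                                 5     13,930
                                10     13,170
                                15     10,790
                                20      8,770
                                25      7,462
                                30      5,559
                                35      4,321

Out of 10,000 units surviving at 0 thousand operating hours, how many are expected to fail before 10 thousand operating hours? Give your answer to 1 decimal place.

The relevant probability is 1 − 13,170/14,818 = 0.111216.
Expected number = 10,000 × 0.111216 = 1112.2.

1112.2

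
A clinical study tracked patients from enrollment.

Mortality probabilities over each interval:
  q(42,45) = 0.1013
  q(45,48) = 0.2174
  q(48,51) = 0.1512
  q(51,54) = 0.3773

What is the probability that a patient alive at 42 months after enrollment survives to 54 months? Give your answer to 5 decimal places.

P(survive 42→54) = (1 − 0.1013) × (1 − 0.2174) × (1 − 0.1512) × (1 − 0.3773).
= 0.8987 × 0.7826 × 0.8488 × 0.6227 = 0.371740.

0.37174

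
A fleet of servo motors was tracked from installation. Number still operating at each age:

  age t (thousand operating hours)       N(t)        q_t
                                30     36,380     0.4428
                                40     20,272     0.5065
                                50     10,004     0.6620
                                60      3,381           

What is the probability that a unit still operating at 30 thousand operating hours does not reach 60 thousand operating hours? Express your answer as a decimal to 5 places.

P(fail before 60 | operational at 30) = 1 − N(60)/N(30) = 1 − 3,381/36,380 = (32,999)/36,380 = 0.907064.

0.90706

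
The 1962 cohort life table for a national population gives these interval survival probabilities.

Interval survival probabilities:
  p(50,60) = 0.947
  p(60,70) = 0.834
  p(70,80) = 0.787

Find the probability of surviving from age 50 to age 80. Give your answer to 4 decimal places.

0.6216

Chaining the interval survival probabilities: 0.947 × 0.834 × 0.787.
= 0.621571.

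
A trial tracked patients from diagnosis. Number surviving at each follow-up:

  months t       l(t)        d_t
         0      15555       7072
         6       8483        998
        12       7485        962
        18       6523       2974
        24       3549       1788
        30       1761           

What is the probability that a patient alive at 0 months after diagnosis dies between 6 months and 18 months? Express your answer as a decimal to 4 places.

This is the probability of reaching 6 but not 18, conditional on being alive at 0: (l(6) − l(18)) / l(0).
= (8483 − 6523) / 15555 = 1960 / 15555 = 0.126005.

0.1260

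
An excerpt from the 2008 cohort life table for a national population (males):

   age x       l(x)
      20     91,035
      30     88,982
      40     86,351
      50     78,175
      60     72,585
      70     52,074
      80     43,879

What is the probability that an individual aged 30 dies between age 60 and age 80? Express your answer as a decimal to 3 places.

0.323

This is the probability of reaching 60 but not 80, conditional on being alive at 30: (l(60) − l(80)) / l(30).
= (72,585 − 43,879) / 88,982 = 28,706 / 88,982 = 0.322605.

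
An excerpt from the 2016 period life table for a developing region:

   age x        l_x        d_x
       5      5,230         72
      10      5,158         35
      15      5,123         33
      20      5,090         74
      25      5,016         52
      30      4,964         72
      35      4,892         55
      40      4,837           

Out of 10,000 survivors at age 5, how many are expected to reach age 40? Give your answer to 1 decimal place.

9248.6

The relevant probability is 4,837/5,230 = 0.924857.
Expected number = 10,000 × 0.924857 = 9248.6.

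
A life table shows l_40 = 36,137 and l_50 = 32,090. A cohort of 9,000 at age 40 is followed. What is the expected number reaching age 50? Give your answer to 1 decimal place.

7992.1

The relevant probability is 32,090/36,137 = 0.888010.
Expected number = 9,000 × 0.888010 = 7992.1.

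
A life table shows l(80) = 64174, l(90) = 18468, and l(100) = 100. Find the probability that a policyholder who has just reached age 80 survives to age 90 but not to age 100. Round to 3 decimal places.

This is the probability of reaching 90 but not 100, conditional on being alive at 80: (l(90) − l(100)) / l(80).
= (18468 − 100) / 64174 = 18368 / 64174 = 0.286222.

0.286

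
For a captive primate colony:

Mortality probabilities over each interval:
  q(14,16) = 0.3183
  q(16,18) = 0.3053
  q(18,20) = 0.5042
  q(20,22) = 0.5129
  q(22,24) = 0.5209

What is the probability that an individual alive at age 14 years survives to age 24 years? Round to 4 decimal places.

0.0548

The overall survival probability is (1 − 0.3183) × (1 − 0.3053) × (1 − 0.5042) × (1 − 0.5129) × (1 − 0.5209).
= 0.6817 × 0.6947 × 0.4958 × 0.4871 × 0.4791 = 0.054795.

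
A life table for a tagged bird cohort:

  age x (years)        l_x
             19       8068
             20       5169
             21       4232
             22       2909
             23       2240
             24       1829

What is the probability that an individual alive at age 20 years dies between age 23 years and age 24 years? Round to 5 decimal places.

This is the probability of reaching 23 but not 24, conditional on being alive at 20: (l_23 − l_24) / l_20.
= (2240 − 1829) / 5169 = 411 / 5169 = 0.079512.

0.07951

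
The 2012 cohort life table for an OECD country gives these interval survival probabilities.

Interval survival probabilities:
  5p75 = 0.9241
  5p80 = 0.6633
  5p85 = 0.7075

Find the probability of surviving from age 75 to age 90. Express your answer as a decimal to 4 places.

0.4337

15p75 = 0.9241 × 0.6633 × 0.7075.
= 0.433666.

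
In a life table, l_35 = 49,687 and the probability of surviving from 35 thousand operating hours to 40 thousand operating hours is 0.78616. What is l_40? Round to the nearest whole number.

l_40 = l_35 × p = 49,687 × 0.78616 = 39062.

39062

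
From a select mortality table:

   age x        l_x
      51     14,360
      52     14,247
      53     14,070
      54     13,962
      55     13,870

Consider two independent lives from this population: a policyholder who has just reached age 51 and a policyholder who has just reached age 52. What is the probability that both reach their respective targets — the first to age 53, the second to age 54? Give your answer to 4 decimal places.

p₁ = l_53/l_51 = 14,070/14,360 = 0.979805; p₂ = l_54/l_52 = 13,962/14,247 = 0.979996.
P(both) = p₁ × p₂ = 0.979805 × 0.979996 = 0.960205.

0.9602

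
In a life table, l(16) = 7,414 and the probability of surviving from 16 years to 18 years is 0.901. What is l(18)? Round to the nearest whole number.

l(18) = l(16) × p = 7,414 × 0.901 = 6680.

6680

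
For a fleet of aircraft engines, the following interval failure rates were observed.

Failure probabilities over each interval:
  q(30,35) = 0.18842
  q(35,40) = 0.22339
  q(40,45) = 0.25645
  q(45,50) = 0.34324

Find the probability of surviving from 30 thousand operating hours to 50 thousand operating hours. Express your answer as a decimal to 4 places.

Survival from 30 to 50 is the product of surviving each interval: (1 − 0.18842) × (1 − 0.22339) × (1 − 0.25645) × (1 − 0.34324).
= 0.81158 × 0.77661 × 0.74355 × 0.65676 = 0.307788.

0.3078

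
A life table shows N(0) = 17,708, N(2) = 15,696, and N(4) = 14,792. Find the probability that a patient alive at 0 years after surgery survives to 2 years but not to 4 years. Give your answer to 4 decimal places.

This is the probability of reaching 2 but not 4, conditional on being alive at 0: (N(2) − N(4)) / N(0).
= (15,696 − 14,792) / 17,708 = 904 / 17,708 = 0.051050.

0.0511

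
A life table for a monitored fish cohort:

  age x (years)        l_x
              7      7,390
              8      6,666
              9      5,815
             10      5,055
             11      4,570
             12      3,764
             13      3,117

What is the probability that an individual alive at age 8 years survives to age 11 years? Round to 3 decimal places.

The conditional survival probability is l_11/l_8 = 4,570/6,666 = 0.685569.

0.686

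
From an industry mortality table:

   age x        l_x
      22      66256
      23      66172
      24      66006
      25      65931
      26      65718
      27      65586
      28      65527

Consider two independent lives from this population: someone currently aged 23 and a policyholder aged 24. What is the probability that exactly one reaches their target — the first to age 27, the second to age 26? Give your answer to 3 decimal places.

0.013

p₁ = l_27/l_23 = 65586/66172 = 0.991144; p₂ = l_26/l_24 = 65718/66006 = 0.995637.
P(exactly one) = p₁(1−p₂) + (1−p₁)p₂ = 0.004324 + 0.008817 = 0.013142.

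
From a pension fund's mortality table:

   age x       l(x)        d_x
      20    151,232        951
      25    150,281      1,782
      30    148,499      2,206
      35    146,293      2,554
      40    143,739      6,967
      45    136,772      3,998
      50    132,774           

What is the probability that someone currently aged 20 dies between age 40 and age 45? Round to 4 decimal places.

This is the probability of reaching 40 but not 45, conditional on being alive at 20: (l(40) − l(45)) / l(20).
= (143,739 − 136,772) / 151,232 = 6,967 / 151,232 = 0.046068.

0.0461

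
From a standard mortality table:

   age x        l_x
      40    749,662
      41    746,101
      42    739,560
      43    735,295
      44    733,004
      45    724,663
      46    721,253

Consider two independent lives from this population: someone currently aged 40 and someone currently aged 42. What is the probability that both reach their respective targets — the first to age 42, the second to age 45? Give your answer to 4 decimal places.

p₁ = l_42/l_40 = 739,560/749,662 = 0.986525; p₂ = l_45/l_42 = 724,663/739,560 = 0.979857.
P(both) = p₁ × p₂ = 0.986525 × 0.979857 = 0.966653.

0.9667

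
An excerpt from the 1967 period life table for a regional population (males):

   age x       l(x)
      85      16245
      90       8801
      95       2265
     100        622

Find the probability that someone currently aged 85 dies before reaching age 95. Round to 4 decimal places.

0.8606

P(die before 95 | alive at 85) = 1 − l(95)/l(85) = 1 − 2265/16245 = (13980)/16245 = 0.860572.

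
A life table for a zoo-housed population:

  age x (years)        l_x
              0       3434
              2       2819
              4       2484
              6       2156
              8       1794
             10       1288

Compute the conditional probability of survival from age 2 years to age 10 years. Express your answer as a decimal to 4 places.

0.4569

The conditional survival probability is l_10/l_2 = 1288/2819 = 0.456900.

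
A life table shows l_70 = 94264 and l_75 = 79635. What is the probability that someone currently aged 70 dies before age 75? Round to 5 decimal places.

0.15519

P(die before 75 | alive at 70) = 1 − l_75/l_70 = 1 − 79635/94264 = (14629)/94264 = 0.155192.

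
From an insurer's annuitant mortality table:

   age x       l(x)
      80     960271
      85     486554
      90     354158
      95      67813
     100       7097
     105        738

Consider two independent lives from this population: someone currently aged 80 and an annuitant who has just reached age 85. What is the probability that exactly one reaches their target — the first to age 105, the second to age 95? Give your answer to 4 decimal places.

0.1399

p₁ = l(105)/l(80) = 738/960271 = 0.000769; p₂ = l(95)/l(85) = 67813/486554 = 0.139374.
P(exactly one) = p₁(1−p₂) + (1−p₁)p₂ = 0.000662 + 0.139267 = 0.139929.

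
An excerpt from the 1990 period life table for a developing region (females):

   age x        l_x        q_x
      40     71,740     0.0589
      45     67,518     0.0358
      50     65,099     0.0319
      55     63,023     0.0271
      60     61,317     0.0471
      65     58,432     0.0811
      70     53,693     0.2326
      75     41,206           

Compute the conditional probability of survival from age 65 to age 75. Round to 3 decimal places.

The conditional survival probability is l_75/l_65 = 41,206/58,432 = 0.705196.

0.705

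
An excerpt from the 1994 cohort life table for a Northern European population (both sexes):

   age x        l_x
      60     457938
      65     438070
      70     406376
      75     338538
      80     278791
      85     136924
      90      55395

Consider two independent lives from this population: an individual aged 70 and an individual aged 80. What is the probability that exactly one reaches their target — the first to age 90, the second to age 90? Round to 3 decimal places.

p₁ = l_90/l_70 = 55395/406376 = 0.136315; p₂ = l_90/l_80 = 55395/278791 = 0.198697.
P(exactly one) = p₁(1−p₂) + (1−p₁)p₂ = 0.109230 + 0.171612 = 0.280841.

0.281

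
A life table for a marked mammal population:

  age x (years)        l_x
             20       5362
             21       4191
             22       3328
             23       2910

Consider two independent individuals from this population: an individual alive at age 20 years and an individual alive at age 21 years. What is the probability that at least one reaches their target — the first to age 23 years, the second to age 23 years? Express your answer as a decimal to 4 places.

0.8602

p₁ = l_23/l_20 = 2910/5362 = 0.542708; p₂ = l_23/l_21 = 2910/4191 = 0.694345.
P(at least one) = 1 − (1−p₁)(1−p₂) = 1 − 0.457292 × 0.305655 = 0.860226.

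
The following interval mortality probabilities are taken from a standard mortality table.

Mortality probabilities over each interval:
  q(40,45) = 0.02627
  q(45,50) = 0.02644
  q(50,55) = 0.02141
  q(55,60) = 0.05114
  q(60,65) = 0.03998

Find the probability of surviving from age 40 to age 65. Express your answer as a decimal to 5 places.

0.84505

Survival from 40 to 65 is the product of surviving each interval: (1 − 0.02627) × (1 − 0.02644) × (1 − 0.02141) × (1 − 0.05114) × (1 − 0.03998).
= 0.97373 × 0.97356 × 0.97859 × 0.94886 × 0.96002 = 0.845054.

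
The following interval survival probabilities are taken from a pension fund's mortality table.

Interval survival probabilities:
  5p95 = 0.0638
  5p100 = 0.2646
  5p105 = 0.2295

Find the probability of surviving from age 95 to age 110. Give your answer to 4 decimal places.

0.0039

Chaining the interval survival probabilities: 0.0638 × 0.2646 × 0.2295.
= 0.003874.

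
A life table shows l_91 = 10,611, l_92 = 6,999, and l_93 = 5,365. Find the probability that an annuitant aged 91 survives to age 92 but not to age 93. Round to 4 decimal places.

This is the probability of reaching 92 but not 93, conditional on being alive at 91: (l_92 − l_93) / l_91.
= (6,999 − 5,365) / 10,611 = 1,634 / 10,611 = 0.153991.

0.1540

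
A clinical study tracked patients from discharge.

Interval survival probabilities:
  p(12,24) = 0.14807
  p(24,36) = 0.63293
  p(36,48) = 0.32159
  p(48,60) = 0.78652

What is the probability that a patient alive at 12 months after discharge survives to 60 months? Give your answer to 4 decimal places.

0.0237

Survival from 12 to 60 is the product of surviving each interval: 0.14807 × 0.63293 × 0.32159 × 0.78652.
= 0.023705.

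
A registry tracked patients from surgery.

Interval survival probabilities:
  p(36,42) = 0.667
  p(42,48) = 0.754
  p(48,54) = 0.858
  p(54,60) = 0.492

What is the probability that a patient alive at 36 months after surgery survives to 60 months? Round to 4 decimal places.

0.2123

Survival from 36 to 60 is the product of surviving each interval: 0.667 × 0.754 × 0.858 × 0.492.
= 0.212300.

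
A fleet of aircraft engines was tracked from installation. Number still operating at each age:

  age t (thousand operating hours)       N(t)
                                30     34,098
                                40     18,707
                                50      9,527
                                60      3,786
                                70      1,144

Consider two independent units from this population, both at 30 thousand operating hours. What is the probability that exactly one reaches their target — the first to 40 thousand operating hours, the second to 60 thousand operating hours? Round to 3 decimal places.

0.538

p₁ = N(40)/N(30) = 18,707/34,098 = 0.548625; p₂ = N(60)/N(30) = 3,786/34,098 = 0.111033.
P(exactly one) = p₁(1−p₂) + (1−p₁)p₂ = 0.487710 + 0.050118 = 0.537827.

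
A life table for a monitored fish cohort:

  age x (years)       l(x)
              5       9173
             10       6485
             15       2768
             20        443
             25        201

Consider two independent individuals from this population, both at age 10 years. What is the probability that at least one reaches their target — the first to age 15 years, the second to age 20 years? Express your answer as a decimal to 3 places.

p₁ = l(15)/l(10) = 2768/6485 = 0.426831; p₂ = l(20)/l(10) = 443/6485 = 0.068311.
P(at least one) = 1 − (1−p₁)(1−p₂) = 1 − 0.573169 × 0.931689 = 0.465985.

0.466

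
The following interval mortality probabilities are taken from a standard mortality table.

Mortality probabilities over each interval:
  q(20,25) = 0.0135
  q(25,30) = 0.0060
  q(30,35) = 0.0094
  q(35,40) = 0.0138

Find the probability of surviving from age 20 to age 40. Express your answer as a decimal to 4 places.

0.9580

The overall survival probability is (1 − 0.0135) × (1 − 0.0060) × (1 − 0.0094) × (1 − 0.0138).
= 0.9865 × 0.9940 × 0.9906 × 0.9862 = 0.957959.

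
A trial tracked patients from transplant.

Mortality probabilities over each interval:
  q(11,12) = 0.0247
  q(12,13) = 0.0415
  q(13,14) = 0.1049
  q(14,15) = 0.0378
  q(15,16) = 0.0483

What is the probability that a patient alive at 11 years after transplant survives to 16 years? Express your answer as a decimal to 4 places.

P(survive 11→16) = (1 − 0.0247) × (1 − 0.0415) × (1 − 0.1049) × (1 − 0.0378) × (1 − 0.0483).
= 0.9753 × 0.9585 × 0.8951 × 0.9622 × 0.9517 = 0.766244.

0.7662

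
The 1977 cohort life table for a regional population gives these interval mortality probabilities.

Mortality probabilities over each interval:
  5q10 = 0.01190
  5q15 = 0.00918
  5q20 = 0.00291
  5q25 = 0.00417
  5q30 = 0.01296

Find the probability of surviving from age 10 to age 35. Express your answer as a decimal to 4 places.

0.9595

The overall survival probability is (1 − 0.01190) × (1 − 0.00918) × (1 − 0.00291) × (1 − 0.00417) × (1 − 0.01296).
= 0.98810 × 0.99082 × 0.99709 × 0.99583 × 0.98704 = 0.959511.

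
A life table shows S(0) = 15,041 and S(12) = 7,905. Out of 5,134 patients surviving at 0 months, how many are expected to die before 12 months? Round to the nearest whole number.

2436

The relevant probability is 1 − 7,905/15,041 = 0.474437.
Expected number = 5,134 × 0.474437 = 2436.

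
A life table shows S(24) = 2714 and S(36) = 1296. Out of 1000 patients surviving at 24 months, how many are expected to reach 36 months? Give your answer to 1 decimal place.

The relevant probability is 1296/2714 = 0.477524.
Expected number = 1000 × 0.477524 = 477.5.

477.5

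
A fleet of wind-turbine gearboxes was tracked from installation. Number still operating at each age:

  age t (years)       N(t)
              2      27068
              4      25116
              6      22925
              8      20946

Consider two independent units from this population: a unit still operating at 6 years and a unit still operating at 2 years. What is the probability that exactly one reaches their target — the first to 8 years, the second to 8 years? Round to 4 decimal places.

p₁ = N(8)/N(6) = 20946/22925 = 0.913675; p₂ = N(8)/N(2) = 20946/27068 = 0.773829.
P(exactly one) = p₁(1−p₂) + (1−p₁)p₂ = 0.206647 + 0.066801 = 0.273448.

0.2734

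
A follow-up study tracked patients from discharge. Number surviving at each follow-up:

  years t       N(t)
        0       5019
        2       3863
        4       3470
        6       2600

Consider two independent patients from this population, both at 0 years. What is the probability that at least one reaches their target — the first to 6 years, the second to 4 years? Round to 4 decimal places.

p₁ = N(6)/N(0) = 2600/5019 = 0.518031; p₂ = N(4)/N(0) = 3470/5019 = 0.691373.
P(at least one) = 1 − (1−p₁)(1−p₂) = 1 − 0.481969 × 0.308627 = 0.851251.

0.8513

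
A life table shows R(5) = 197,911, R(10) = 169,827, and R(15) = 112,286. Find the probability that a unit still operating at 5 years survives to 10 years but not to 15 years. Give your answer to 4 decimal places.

This is the probability of reaching 10 but not 15, conditional on being operational at 5: (R(10) − R(15)) / R(5).
= (169,827 − 112,286) / 197,911 = 57,541 / 197,911 = 0.290742.

0.2907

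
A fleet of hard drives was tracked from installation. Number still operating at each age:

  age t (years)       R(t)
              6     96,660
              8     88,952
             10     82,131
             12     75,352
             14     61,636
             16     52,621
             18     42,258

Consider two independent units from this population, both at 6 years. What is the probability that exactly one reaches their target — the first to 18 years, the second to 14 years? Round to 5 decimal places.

0.51729

p₁ = R(18)/R(6) = 42,258/96,660 = 0.437182; p₂ = R(14)/R(6) = 61,636/96,660 = 0.637658.
P(exactly one) = p₁(1−p₂) + (1−p₁)p₂ = 0.158409 + 0.358885 = 0.517295.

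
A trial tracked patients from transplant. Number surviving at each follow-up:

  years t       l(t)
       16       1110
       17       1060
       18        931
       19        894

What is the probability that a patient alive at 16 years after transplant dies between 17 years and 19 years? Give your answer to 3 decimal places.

This is the probability of reaching 17 but not 19, conditional on being alive at 16: (l(17) − l(19)) / l(16).
= (1060 − 894) / 1110 = 166 / 1110 = 0.149550.

0.150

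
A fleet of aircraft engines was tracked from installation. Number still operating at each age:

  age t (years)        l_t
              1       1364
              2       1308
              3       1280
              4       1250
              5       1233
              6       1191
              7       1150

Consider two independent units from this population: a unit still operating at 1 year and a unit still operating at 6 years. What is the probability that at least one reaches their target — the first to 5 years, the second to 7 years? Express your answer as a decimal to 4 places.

p₁ = l_5/l_1 = 1233/1364 = 0.903959; p₂ = l_7/l_6 = 1150/1191 = 0.965575.
P(at least one) = 1 − (1−p₁)(1−p₂) = 1 − 0.096041 × 0.034425 = 0.996694.

0.9967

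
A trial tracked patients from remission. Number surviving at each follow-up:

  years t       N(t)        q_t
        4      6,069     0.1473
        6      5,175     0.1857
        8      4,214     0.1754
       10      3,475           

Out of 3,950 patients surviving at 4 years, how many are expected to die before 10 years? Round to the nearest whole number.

1688

The relevant probability is 1 − 3,475/6,069 = 0.427418.
Expected number = 3,950 × 0.427418 = 1688.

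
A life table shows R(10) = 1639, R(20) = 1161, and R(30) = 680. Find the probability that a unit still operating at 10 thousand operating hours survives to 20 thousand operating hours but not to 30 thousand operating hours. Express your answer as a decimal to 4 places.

This is the probability of reaching 20 but not 30, conditional on being operational at 10: (R(20) − R(30)) / R(10).
= (1161 − 680) / 1639 = 481 / 1639 = 0.293472.

0.2935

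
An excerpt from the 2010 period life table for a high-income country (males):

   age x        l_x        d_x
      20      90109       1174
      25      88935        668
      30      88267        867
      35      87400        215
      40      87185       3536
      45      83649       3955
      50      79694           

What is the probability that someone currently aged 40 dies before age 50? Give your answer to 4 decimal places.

0.0859

P(die before 50 | alive at 40) = 1 − l_50/l_40 = 1 − 79694/87185 = (7491)/87185 = 0.085921.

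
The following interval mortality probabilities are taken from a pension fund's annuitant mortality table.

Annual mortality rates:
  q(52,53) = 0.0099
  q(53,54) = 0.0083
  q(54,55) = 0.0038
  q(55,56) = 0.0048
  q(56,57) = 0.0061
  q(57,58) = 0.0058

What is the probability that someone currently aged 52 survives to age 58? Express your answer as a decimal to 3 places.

0.962

The overall survival probability is (1 − 0.0099) × (1 − 0.0083) × (1 − 0.0038) × (1 − 0.0048) × (1 − 0.0061) × (1 − 0.0058).
= 0.9901 × 0.9917 × 0.9962 × 0.9952 × 0.9939 × 0.9942 = 0.961906.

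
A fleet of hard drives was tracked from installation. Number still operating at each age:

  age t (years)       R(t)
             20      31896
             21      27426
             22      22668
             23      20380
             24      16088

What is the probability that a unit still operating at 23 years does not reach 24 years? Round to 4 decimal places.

P(fail before 24 | operational at 23) = 1 − R(24)/R(23) = 1 − 16088/20380 = (4292)/20380 = 0.210599.

0.2106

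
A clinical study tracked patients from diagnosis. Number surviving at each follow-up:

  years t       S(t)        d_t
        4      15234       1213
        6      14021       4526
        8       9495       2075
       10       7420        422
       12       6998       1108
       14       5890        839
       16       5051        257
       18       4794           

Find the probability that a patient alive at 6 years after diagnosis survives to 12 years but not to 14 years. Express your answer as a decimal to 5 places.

0.07902

This is the probability of reaching 12 but not 14, conditional on being alive at 6: (S(12) − S(14)) / S(6).
= (6998 − 5890) / 14021 = 1108 / 14021 = 0.079024.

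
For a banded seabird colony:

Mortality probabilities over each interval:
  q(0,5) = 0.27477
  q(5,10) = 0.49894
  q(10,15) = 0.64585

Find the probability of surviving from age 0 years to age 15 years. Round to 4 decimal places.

0.1287

The overall survival probability is (1 − 0.27477) × (1 − 0.49894) × (1 − 0.64585).
= 0.72523 × 0.50106 × 0.35415 = 0.128692.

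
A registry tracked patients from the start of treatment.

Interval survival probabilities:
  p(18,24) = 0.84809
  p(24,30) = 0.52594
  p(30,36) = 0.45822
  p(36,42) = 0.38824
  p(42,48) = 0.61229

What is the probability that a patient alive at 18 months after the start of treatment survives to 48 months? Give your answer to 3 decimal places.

Chaining the interval survival probabilities: 0.84809 × 0.52594 × 0.45822 × 0.38824 × 0.61229.
= 0.048586.

0.049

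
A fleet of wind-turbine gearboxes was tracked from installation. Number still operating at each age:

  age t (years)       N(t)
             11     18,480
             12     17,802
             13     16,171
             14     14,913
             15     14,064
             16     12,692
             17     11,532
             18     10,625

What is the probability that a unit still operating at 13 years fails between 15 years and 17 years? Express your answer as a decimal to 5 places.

0.15658

This is the probability of reaching 15 but not 17, conditional on being operational at 13: (N(15) − N(17)) / N(13).
= (14,064 − 11,532) / 16,171 = 2,532 / 16,171 = 0.156577.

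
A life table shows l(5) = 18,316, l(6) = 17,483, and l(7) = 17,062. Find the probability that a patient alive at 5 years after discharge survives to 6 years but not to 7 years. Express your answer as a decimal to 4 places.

This is the probability of reaching 6 but not 7, conditional on being alive at 5: (l(6) − l(7)) / l(5).
= (17,483 − 17,062) / 18,316 = 421 / 18,316 = 0.022985.

0.0230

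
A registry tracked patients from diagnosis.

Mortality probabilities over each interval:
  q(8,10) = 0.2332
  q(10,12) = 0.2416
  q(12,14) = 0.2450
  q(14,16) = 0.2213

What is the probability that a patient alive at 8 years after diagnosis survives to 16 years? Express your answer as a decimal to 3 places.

0.342

P(survive 8→16) = (1 − 0.2332) × (1 − 0.2416) × (1 − 0.2450) × (1 − 0.2213).
= 0.7668 × 0.7584 × 0.7550 × 0.7787 = 0.341899.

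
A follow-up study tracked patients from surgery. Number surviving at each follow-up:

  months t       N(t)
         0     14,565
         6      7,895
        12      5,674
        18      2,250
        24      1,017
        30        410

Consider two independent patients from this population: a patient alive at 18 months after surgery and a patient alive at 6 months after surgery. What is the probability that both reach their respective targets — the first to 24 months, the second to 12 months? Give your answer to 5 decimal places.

0.32484

p₁ = N(24)/N(18) = 1,017/2,250 = 0.452000; p₂ = N(12)/N(6) = 5,674/7,895 = 0.718683.
P(both) = p₁ × p₂ = 0.452000 × 0.718683 = 0.324845.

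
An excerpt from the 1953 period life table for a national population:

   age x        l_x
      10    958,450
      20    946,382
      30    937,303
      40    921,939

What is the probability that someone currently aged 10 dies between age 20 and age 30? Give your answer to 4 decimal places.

We want 10|10q10 = (l_20 − l_30)/l_10.
This is the probability of reaching 20 but not 30, conditional on being alive at 10: (l_20 − l_30) / l_10.
= (946,382 − 937,303) / 958,450 = 9,079 / 958,450 = 0.009473.

0.0095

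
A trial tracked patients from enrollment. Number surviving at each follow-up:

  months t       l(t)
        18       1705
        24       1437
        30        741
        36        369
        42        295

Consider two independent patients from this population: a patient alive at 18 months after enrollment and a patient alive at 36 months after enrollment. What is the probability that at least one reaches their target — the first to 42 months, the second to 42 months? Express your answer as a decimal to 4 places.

0.8342

p₁ = l(42)/l(18) = 295/1705 = 0.173021; p₂ = l(42)/l(36) = 295/369 = 0.799458.
P(at least one) = 1 − (1−p₁)(1−p₂) = 1 − 0.826979 × 0.200542 = 0.834156.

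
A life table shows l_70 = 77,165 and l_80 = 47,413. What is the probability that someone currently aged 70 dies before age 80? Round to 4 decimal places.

P(die before 80 | alive at 70) = 1 − l_80/l_70 = 1 − 47,413/77,165 = (29,752)/77,165 = 0.385563.

0.3856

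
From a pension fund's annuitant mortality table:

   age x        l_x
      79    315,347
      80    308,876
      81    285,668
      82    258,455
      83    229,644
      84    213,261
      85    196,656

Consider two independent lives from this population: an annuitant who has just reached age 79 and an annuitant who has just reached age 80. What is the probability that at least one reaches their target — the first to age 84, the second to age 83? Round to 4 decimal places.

p₁ = l_84/l_79 = 213,261/315,347 = 0.676274; p₂ = l_83/l_80 = 229,644/308,876 = 0.743483.
P(at least one) = 1 − (1−p₁)(1−p₂) = 1 − 0.323726 × 0.256517 = 0.916959.

0.9170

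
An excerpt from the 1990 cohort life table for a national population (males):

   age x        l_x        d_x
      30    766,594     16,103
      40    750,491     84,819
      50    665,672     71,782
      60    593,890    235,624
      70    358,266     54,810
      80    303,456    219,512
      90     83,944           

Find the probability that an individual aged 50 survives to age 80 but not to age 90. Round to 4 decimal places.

We want 30|10q50 = (l_80 − l_90)/l_50.
This is the probability of reaching 80 but not 90, conditional on being alive at 50: (l_80 − l_90) / l_50.
= (303,456 − 83,944) / 665,672 = 219,512 / 665,672 = 0.329760.

0.3298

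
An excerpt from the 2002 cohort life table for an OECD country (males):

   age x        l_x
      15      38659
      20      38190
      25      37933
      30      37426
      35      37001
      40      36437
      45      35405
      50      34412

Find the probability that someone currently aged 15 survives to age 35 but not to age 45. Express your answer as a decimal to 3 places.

This is the probability of reaching 35 but not 45, conditional on being alive at 15: (l_35 − l_45) / l_15.
= (37001 − 35405) / 38659 = 1596 / 38659 = 0.041284.

0.041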